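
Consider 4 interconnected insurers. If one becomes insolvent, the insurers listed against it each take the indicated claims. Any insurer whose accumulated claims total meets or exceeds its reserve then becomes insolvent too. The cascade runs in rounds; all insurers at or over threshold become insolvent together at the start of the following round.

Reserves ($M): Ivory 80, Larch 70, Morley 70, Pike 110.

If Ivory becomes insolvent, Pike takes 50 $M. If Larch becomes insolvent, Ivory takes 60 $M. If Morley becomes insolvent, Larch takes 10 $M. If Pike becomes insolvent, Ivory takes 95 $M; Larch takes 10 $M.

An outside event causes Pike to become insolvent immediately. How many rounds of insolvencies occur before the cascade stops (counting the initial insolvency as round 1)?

Round 1 — Pike becomes insolvent (initial).
  Ivory: +95 → 95 ≥ 80
  Larch: +10 → 10 < 70
Round 2 — Ivory becomes insolvent.
No further insolvencies.

2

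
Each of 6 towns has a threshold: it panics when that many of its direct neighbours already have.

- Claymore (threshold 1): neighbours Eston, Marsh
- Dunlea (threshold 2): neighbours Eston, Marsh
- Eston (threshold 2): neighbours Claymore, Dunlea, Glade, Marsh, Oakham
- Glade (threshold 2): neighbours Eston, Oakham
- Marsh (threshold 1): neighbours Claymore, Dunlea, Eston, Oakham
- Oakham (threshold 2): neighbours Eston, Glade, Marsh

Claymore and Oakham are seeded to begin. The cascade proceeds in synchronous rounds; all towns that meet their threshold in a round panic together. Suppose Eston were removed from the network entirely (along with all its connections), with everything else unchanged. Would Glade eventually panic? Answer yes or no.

no

With Eston removed:
Round 1 — Claymore, Oakham panic (initial).
Round 2 — checking thresholds:
  Glade: 1 of 1 neighbours < 2, not yet.
  Marsh: 2 of 3 neighbours ≥ 1, panics.
Round 3 — no new panics; cascade stops.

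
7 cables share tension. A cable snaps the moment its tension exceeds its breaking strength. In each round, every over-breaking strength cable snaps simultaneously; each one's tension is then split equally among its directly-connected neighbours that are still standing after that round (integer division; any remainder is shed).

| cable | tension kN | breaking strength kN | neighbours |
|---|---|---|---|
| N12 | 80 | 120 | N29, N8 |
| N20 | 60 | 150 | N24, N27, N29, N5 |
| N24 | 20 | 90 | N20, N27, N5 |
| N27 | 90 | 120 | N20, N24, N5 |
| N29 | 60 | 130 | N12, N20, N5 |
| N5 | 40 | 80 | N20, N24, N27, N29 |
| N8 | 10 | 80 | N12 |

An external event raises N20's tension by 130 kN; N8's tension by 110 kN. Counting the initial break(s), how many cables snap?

Round 1 — N20 at 190 > 150; N8 at 120 > 80. N20, N8 snap.
  N20 sheds 190 kN to N24, N27, N29, N5: 47 each (2 lost).
    N24: 20+47 = 67 ≤ 90
    N27: 90+47 = 137 > 120
    N29: 60+47 = 107 ≤ 130
    N5: 40+47 = 87 > 80
  N8 sheds 120 kN to N12: 120 each.
    N12: 80+120 = 200 > 120
Round 2 — N12, N27, N5 snap.
  N12 sheds 200 kN to N29: 200 each.
    N29: 107+200 = 307 > 130
  N27 sheds 137 kN to N24: 137 each.
    N24: 67+137 = 204 > 90
  N5 sheds 87 kN to N24, N29: 43 each (1 lost).
    N24: 204+43 = 247 > 90
    N29: 307+43 = 350 > 130
Round 3 — N24, N29 snap.
  N24 sheds 247 kN: no online neighbours, lost.
  N29 sheds 350 kN: no online neighbours, lost.
No further breaks.

7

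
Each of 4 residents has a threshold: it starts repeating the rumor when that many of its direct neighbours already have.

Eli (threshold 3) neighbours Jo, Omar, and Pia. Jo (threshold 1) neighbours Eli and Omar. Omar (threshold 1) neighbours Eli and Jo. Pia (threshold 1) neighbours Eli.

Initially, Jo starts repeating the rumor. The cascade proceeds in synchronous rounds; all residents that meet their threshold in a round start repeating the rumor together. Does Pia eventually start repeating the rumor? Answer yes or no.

no

Round 1 — Jo starts repeating the rumor (initial).
Round 2 — checking thresholds:
  Eli: 1 of 3 neighbours < 3, holds.
  Omar: 1 of 2 neighbours ≥ 1, starts repeating the rumor.
Round 3 — no new spreads; cascade stops.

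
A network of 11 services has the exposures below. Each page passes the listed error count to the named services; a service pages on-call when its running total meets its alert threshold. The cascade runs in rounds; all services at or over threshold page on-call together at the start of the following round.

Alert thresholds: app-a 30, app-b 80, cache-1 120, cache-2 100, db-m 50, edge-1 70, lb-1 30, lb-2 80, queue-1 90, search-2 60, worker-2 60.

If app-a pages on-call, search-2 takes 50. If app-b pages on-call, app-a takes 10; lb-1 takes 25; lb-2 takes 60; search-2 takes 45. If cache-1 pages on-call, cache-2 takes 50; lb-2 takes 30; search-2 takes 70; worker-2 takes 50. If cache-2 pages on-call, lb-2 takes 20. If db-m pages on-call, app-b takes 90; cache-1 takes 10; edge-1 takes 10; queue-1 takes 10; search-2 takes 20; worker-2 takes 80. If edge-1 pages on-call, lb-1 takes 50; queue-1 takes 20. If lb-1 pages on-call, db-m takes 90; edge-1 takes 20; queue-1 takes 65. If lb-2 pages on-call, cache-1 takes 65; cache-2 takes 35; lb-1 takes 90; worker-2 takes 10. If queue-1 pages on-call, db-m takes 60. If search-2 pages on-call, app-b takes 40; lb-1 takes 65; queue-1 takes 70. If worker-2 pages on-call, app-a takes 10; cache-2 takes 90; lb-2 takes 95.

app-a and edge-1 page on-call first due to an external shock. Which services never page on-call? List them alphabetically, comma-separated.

cache-1

Round 1 — app-a, edge-1 page on-call (initial).
  lb-1: +50 → 50 ≥ 30
  queue-1: +20 → 20 < 90
  search-2: +50 → 50 < 60
Round 2 — lb-1 pages on-call.
  db-m: +90 → 90 ≥ 50
  queue-1: +65 → 85 < 90
Round 3 — db-m pages on-call.
  app-b: +90 → 90 ≥ 80
  cache-1: +10 → 10 < 120
  queue-1: +10 → 95 ≥ 90
  search-2: +20 → 70 ≥ 60
  worker-2: +80 → 80 ≥ 60
Round 4 — app-b, queue-1, search-2, worker-2 page on-call.
  cache-2: +90 → 90 < 100
  lb-2: +60+95 → 155 ≥ 80
Round 5 — lb-2 pages on-call.
  cache-1: +65 → 75 < 120
  cache-2: +35 → 125 ≥ 100
Round 6 — cache-2 pages on-call.
No further pages.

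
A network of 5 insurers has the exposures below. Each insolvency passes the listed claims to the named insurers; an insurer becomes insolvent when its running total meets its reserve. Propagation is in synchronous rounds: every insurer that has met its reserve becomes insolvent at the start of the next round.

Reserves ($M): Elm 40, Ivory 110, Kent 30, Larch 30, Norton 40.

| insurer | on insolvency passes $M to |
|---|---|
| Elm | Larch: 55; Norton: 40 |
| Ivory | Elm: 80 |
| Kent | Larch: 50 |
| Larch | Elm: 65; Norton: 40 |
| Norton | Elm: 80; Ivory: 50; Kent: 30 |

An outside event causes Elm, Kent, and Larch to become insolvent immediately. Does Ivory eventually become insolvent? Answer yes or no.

Round 1 — Elm, Kent, Larch become insolvent (initial).
  Norton: +40+40 → 80 ≥ 40
Round 2 — Norton becomes insolvent.
  Ivory: +50 → 50 < 110
No further insolvencies.

no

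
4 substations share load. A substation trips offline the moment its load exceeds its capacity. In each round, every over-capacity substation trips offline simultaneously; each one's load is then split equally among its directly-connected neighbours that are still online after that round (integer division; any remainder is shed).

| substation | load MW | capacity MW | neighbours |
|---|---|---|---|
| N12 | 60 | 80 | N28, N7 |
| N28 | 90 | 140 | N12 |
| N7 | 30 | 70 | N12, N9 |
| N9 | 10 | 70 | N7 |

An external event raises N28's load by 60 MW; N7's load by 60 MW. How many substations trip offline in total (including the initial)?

3

Round 1 — N28 at 150 > 140; N7 at 90 > 70. N28, N7 trip offline.
  N28 sheds 150 MW to N12: 150 each.
    N12: 60+150 = 210 > 80
  N7 sheds 90 MW to N12, N9: 45 each.
    N12: 210+45 = 255 > 80
    N9: 10+45 = 55 ≤ 70
Round 2 — N12 trips offline.
  N12 sheds 255 MW: no online neighbours, lost.
No further trips.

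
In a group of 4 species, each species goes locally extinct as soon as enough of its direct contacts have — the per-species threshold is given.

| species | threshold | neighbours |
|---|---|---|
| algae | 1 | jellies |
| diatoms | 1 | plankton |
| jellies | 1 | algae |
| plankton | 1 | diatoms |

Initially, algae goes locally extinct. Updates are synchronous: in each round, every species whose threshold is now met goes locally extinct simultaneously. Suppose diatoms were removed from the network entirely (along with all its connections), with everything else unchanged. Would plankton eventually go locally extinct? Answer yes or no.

no

With diatoms removed:
Round 1 — algae goes locally extinct (initial).
Round 2 — checking thresholds:
  jellies: 1 of 1 neighbours ≥ 1, goes locally extinct.
Round 3 — no new extinctions; cascade stops.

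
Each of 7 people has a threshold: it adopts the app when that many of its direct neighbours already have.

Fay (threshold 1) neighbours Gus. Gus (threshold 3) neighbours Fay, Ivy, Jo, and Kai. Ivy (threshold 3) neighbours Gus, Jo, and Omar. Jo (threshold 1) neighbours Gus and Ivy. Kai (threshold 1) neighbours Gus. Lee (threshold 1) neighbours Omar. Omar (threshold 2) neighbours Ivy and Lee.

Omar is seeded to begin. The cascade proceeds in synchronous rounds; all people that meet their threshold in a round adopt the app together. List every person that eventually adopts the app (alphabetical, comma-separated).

Round 1 — Omar adopts the app (initial).
Round 2 — checking thresholds:
  Ivy: 1 of 3 neighbours < 3, below threshold.
  Lee: 1 of 1 neighbours ≥ 1, adopts the app.
Round 3 — no new adoptions; cascade stops.

Lee, Omar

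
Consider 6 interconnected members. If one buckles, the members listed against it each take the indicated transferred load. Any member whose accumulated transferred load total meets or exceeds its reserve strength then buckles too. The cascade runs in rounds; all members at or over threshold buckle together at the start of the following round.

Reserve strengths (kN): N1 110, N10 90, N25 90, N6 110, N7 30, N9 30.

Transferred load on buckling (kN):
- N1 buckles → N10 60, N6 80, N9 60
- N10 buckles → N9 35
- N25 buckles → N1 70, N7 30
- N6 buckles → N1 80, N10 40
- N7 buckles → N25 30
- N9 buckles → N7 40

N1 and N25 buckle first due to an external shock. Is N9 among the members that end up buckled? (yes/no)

Round 1 — N1, N25 buckle (initial).
  N10: +60 → 60 < 90
  N6: +80 → 80 < 110
  N7: +30 → 30 ≥ 30
  N9: +60 → 60 ≥ 30
Round 2 — N7, N9 buckle.
No further bucklings.

yes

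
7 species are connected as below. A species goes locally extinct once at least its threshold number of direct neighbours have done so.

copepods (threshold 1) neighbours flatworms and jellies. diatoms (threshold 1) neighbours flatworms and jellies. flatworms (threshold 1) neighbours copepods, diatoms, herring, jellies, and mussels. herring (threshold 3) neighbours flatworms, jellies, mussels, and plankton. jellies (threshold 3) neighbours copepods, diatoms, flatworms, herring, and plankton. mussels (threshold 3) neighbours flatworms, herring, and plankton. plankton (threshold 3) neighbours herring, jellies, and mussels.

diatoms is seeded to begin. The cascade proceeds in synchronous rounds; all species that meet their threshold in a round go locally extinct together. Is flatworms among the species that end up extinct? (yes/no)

yes

Round 1 — diatoms goes locally extinct (initial).
Round 2 — checking thresholds:
  flatworms: 1 of 5 neighbours ≥ 1, goes locally extinct.
  jellies: 1 of 5 neighbours < 3, holds.
Round 3 — checking thresholds:
  copepods: 1 of 2 neighbours ≥ 1, goes locally extinct.
  herring: 1 of 4 neighbours < 3, holds.
  jellies: 2 of 5 neighbours < 3, holds.
  mussels: 1 of 3 neighbours < 3, holds.
Round 4 — checking thresholds:
  herring: 1 of 4 neighbours < 3, holds.
  jellies: 3 of 5 neighbours ≥ 3, goes locally extinct.
  mussels: 1 of 3 neighbours < 3, holds.
Round 5 — no new extinctions; cascade stops.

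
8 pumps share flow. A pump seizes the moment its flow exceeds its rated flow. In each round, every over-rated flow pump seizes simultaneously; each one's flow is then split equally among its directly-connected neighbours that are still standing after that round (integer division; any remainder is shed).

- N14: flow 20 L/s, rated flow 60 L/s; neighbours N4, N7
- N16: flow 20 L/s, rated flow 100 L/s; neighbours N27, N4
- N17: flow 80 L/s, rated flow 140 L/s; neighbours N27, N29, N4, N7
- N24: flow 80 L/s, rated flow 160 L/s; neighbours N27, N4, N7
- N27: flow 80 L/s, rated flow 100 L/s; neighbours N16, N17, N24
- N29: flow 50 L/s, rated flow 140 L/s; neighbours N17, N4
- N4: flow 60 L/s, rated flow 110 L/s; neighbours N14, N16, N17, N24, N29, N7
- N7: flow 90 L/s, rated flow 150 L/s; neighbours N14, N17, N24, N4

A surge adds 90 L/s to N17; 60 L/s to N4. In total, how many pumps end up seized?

7

Round 1 — N17 at 170 > 140; N4 at 120 > 110. N17, N4 seize.
  N17 sheds 170 L/s to N27, N29, N7: 56 each (2 lost).
    N27: 80+56 = 136 > 100
    N29: 50+56 = 106 ≤ 140
    N7: 90+56 = 146 ≤ 150
  N4 sheds 120 L/s to N14, N16, N24, N29, N7: 24 each.
    N14: 20+24 = 44 ≤ 60
    N16: 20+24 = 44 ≤ 100
    N24: 80+24 = 104 ≤ 160
    N29: 106+24 = 130 ≤ 140
    N7: 146+24 = 170 > 150
Round 2 — N27, N7 seize.
  N27 sheds 136 L/s to N16, N24: 68 each.
    N16: 44+68 = 112 > 100
    N24: 104+68 = 172 > 160
  N7 sheds 170 L/s to N14, N24: 85 each.
    N14: 44+85 = 129 > 60
    N24: 172+85 = 257 > 160
Round 3 — N14, N16, N24 seize.
  N14 sheds 129 L/s: no online neighbours, lost.
  N16 sheds 112 L/s: no online neighbours, lost.
  N24 sheds 257 L/s: no online neighbours, lost.
No further seizures.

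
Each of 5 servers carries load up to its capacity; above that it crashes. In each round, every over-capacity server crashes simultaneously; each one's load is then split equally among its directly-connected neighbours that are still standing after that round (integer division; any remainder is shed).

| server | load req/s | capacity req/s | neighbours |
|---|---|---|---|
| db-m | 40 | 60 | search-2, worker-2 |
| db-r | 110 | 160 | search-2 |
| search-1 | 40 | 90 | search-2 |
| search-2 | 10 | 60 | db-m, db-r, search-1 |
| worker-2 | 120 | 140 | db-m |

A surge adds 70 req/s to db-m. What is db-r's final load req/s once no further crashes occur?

Round 1 — db-m at 110 > 60. db-m crashes.
  db-m sheds 110 req/s to search-2, worker-2: 55 each.
    search-2: 10+55 = 65 > 60
    worker-2: 120+55 = 175 > 140
Round 2 — search-2, worker-2 crash.
  search-2 sheds 65 req/s to db-r, search-1: 32 each (1 lost).
    db-r: 110+32 = 142 ≤ 160
    search-1: 40+32 = 72 ≤ 90
  worker-2 sheds 175 req/s: no online neighbours, lost.
No further crashes.

142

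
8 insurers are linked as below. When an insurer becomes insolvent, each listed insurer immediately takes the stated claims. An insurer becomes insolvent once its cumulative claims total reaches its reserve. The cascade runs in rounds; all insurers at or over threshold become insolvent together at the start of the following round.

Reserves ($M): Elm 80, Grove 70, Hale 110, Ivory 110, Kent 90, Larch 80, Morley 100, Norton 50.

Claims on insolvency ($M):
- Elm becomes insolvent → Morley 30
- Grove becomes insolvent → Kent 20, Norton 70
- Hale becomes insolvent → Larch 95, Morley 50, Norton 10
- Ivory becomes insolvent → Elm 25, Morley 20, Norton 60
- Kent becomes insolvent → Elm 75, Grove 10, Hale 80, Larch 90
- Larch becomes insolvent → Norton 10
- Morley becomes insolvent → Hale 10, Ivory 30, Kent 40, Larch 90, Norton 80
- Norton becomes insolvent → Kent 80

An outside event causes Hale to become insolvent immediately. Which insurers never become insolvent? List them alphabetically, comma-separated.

Round 1 — Hale becomes insolvent (initial).
  Larch: +95 → 95 ≥ 80
  Morley: +50 → 50 < 100
  Norton: +10 → 10 < 50
Round 2 — Larch becomes insolvent.
  Norton: +10 → 20 < 50
No further insolvencies.

Elm, Grove, Ivory, Kent, Morley, Norton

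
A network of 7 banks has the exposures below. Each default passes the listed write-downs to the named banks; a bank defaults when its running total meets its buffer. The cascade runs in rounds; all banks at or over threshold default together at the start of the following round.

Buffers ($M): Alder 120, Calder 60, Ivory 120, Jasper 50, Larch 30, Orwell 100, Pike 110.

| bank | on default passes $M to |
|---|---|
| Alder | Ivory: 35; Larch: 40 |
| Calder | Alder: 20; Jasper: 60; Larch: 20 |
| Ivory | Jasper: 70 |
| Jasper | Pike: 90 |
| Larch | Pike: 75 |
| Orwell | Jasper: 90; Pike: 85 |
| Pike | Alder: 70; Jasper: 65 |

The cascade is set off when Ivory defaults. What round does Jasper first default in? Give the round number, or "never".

Round 1 — Ivory defaults (initial).
  Jasper: +70 → 70 ≥ 50
Round 2 — Jasper defaults.
  Pike: +90 → 90 < 110
No further defaults.

2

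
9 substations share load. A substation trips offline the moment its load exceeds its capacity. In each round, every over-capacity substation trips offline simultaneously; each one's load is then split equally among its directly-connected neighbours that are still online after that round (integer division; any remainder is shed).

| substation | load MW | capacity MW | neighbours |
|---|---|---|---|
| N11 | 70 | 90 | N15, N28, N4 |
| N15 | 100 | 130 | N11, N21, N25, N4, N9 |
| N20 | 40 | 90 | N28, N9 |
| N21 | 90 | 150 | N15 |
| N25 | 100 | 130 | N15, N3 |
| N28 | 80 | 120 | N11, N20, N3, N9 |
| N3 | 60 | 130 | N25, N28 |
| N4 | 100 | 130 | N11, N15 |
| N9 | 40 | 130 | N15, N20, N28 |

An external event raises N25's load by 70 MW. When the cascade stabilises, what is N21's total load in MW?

136

Round 1 — N25 at 170 > 130. N25 trips offline.
  N25 sheds 170 MW to N15, N3: 85 each.
    N15: 100+85 = 185 > 130
    N3: 60+85 = 145 > 130
Round 2 — N15, N3 trip offline.
  N15 sheds 185 MW to N11, N21, N4, N9: 46 each (1 lost).
    N11: 70+46 = 116 > 90
    N21: 90+46 = 136 ≤ 150
    N4: 100+46 = 146 > 130
    N9: 40+46 = 86 ≤ 130
  N3 sheds 145 MW to N28: 145 each.
    N28: 80+145 = 225 > 120
Round 3 — N11, N28, N4 trip offline.
  N11 sheds 116 MW: no online neighbours, lost.
  N28 sheds 225 MW to N20, N9: 112 each (1 lost).
    N20: 40+112 = 152 > 90
    N9: 86+112 = 198 > 130
  N4 sheds 146 MW: no online neighbours, lost.
Round 4 — N20, N9 trip offline.
  N20 sheds 152 MW: no online neighbours, lost.
  N9 sheds 198 MW: no online neighbours, lost.
No further trips.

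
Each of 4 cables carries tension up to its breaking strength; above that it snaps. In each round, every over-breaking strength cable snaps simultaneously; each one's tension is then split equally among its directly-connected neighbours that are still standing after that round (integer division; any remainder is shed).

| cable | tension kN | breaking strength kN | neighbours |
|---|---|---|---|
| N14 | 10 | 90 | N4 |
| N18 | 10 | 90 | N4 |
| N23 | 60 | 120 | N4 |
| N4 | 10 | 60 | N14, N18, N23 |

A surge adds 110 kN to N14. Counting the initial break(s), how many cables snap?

Round 1 — N14 at 120 > 90. N14 snaps.
  N14 sheds 120 kN to N4: 120 each.
    N4: 10+120 = 130 > 60
Round 2 — N4 snaps.
  N4 sheds 130 kN to N18, N23: 65 each.
    N18: 10+65 = 75 ≤ 90
    N23: 60+65 = 125 > 120
Round 3 — N23 snaps.
  N23 sheds 125 kN: no online neighbours, lost.
No further breaks.

3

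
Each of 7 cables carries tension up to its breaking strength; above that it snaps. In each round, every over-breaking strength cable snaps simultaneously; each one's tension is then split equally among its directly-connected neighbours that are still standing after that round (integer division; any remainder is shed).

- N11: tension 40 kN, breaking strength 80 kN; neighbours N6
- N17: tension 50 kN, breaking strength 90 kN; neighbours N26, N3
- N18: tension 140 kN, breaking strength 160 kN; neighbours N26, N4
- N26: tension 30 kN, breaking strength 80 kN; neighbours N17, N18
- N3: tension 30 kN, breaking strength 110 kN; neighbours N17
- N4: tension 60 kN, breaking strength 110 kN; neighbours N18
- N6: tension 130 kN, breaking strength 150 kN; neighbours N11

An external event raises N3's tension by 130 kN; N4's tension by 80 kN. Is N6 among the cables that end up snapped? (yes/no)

no

Round 1 — N3 at 160 > 110; N4 at 140 > 110. N3, N4 snap.
  N3 sheds 160 kN to N17: 160 each.
    N17: 50+160 = 210 > 90
  N4 sheds 140 kN to N18: 140 each.
    N18: 140+140 = 280 > 160
Round 2 — N17, N18 snap.
  N17 sheds 210 kN to N26: 210 each.
    N26: 30+210 = 240 > 80
  N18 sheds 280 kN to N26: 280 each.
    N26: 240+280 = 520 > 80
Round 3 — N26 snaps.
  N26 sheds 520 kN: no online neighbours, lost.
No further breaks.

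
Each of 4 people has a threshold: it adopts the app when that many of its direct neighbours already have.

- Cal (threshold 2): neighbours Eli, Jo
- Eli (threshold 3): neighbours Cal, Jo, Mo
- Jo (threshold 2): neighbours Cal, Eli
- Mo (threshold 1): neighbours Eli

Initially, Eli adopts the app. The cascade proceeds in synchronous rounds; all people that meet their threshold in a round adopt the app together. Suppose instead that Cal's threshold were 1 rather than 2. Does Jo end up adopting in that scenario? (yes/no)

yes

With Cal's threshold at 1:
Round 1 — Eli adopts the app (initial).
Round 2 — checking thresholds:
  Cal: 1 of 2 neighbours ≥ 1, adopts the app.
  Jo: 1 of 2 neighbours < 2, not yet.
  Mo: 1 of 1 neighbours ≥ 1, adopts the app.
Round 3 — checking thresholds:
  Jo: 2 of 2 neighbours ≥ 2, adopts the app.
Round 4 — no new adoptions; cascade stops.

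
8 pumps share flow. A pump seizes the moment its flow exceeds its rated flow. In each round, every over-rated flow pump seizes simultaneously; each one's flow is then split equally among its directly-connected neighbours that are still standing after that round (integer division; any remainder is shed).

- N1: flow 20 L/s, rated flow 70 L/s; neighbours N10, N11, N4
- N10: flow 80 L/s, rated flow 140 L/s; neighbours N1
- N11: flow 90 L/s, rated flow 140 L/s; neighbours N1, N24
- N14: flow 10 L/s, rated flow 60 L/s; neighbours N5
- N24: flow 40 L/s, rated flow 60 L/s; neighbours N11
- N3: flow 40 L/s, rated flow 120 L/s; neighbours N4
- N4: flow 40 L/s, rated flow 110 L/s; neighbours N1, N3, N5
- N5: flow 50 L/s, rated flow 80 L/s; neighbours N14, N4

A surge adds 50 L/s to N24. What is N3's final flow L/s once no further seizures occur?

110

Round 1 — N24 at 90 > 60. N24 seizes.
  N24 sheds 90 L/s to N11: 90 each.
    N11: 90+90 = 180 > 140
Round 2 — N11 seizes.
  N11 sheds 180 L/s to N1: 180 each.
    N1: 20+180 = 200 > 70
Round 3 — N1 seizes.
  N1 sheds 200 L/s to N10, N4: 100 each.
    N10: 80+100 = 180 > 140
    N4: 40+100 = 140 > 110
Round 4 — N10, N4 seize.
  N10 sheds 180 L/s: no online neighbours, lost.
  N4 sheds 140 L/s to N3, N5: 70 each.
    N3: 40+70 = 110 ≤ 120
    N5: 50+70 = 120 > 80
Round 5 — N5 seizes.
  N5 sheds 120 L/s to N14: 120 each.
    N14: 10+120 = 130 > 60
Round 6 — N14 seizes.
  N14 sheds 130 L/s: no online neighbours, lost.
No further seizures.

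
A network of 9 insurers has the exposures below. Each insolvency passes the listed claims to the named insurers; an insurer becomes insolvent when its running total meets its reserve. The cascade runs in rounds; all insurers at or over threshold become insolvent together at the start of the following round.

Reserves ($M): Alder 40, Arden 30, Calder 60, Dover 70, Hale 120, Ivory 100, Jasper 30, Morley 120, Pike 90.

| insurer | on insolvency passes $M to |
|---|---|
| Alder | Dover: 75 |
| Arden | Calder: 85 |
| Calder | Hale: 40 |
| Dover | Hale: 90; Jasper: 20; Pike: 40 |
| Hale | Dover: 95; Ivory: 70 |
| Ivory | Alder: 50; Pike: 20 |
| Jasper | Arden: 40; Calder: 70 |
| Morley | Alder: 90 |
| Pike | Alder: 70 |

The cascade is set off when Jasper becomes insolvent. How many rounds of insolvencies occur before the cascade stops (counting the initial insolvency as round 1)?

2

Round 1 — Jasper becomes insolvent (initial).
  Arden: +40 → 40 ≥ 30
  Calder: +70 → 70 ≥ 60
Round 2 — Arden, Calder become insolvent.
  Hale: +40 → 40 < 120
No further insolvencies.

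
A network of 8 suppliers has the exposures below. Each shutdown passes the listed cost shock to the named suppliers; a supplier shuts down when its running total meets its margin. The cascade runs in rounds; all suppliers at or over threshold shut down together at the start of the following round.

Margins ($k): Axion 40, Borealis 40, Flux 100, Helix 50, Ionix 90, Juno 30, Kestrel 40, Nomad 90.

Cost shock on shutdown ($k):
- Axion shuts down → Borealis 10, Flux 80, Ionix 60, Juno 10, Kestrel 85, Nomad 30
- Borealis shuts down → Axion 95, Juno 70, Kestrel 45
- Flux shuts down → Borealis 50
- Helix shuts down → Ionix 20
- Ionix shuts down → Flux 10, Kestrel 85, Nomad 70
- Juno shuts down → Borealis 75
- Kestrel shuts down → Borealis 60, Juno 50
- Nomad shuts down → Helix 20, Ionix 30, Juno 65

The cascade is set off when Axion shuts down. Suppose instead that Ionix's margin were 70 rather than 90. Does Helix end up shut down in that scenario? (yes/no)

no

With Ionix's margin at 70:
Round 1 — Axion shuts down (initial).
  Borealis: +10 → 10 < 40
  Flux: +80 → 80 < 100
  Ionix: +60 → 60 < 70
  Juno: +10 → 10 < 30
  Kestrel: +85 → 85 ≥ 40
  Nomad: +30 → 30 < 90
Round 2 — Kestrel shuts down.
  Borealis: +60 → 70 ≥ 40
  Juno: +50 → 60 ≥ 30
Round 3 — Borealis, Juno shut down.
No further shutdowns.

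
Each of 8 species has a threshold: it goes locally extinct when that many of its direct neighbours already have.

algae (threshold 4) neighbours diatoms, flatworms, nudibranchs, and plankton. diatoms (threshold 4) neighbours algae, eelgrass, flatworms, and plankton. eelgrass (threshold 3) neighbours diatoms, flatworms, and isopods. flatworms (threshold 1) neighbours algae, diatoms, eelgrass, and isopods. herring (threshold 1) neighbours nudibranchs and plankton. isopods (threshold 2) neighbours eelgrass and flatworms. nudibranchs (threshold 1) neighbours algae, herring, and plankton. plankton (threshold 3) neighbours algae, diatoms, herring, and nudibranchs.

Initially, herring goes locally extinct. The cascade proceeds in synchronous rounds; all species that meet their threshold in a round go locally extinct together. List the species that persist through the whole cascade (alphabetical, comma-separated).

algae, diatoms, eelgrass, flatworms, isopods, plankton

Round 1 — herring goes locally extinct (initial).
Round 2 — checking thresholds:
  nudibranchs: 1 of 3 neighbours ≥ 1, goes locally extinct.
  plankton: 1 of 4 neighbours < 3, not yet.
Round 3 — no new extinctions; cascade stops.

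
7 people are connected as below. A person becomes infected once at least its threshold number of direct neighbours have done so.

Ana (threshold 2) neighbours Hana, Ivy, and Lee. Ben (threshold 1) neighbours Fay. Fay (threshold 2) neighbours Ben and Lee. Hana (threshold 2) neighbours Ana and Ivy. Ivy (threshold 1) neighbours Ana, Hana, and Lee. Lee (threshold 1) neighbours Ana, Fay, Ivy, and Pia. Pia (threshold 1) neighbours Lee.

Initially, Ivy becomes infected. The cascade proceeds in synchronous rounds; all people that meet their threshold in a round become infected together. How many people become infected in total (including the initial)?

5

Round 1 — Ivy becomes infected (initial).
Round 2 — checking thresholds:
  Ana: 1 of 3 neighbours < 2, holds.
  Hana: 1 of 2 neighbours < 2, holds.
  Lee: 1 of 4 neighbours ≥ 1, becomes infected.
Round 3 — checking thresholds:
  Ana: 2 of 3 neighbours ≥ 2, becomes infected.
  Fay: 1 of 2 neighbours < 2, holds.
  Hana: 1 of 2 neighbours < 2, holds.
  Pia: 1 of 1 neighbours ≥ 1, becomes infected.
Round 4 — checking thresholds:
  Fay: 1 of 2 neighbours < 2, holds.
  Hana: 2 of 2 neighbours ≥ 2, becomes infected.
Round 5 — no new infections; cascade stops.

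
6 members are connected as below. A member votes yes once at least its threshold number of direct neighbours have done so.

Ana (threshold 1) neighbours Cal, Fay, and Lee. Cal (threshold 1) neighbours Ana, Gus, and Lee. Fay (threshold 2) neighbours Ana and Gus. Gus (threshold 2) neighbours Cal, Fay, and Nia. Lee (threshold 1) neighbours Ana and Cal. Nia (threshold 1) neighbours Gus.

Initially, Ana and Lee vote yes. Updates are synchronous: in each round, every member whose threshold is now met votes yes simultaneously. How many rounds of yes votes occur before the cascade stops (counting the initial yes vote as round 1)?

2

Round 1 — Ana, Lee vote yes (initial).
Round 2 — checking thresholds:
  Cal: 2 of 3 neighbours ≥ 1, votes yes.
  Fay: 1 of 2 neighbours < 2, holds.
Round 3 — no new yes votes; cascade stops.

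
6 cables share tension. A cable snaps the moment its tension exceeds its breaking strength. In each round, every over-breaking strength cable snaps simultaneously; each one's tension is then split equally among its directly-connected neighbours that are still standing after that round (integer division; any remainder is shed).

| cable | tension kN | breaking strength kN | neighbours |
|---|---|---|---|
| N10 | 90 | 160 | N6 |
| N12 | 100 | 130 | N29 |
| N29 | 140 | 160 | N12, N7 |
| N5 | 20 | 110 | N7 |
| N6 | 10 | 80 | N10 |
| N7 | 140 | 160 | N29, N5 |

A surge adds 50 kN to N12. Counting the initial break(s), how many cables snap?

Round 1 — N12 at 150 > 130. N12 snaps.
  N12 sheds 150 kN to N29: 150 each.
    N29: 140+150 = 290 > 160
Round 2 — N29 snaps.
  N29 sheds 290 kN to N7: 290 each.
    N7: 140+290 = 430 > 160
Round 3 — N7 snaps.
  N7 sheds 430 kN to N5: 430 each.
    N5: 20+430 = 450 > 110
Round 4 — N5 snaps.
  N5 sheds 450 kN: no online neighbours, lost.
No further breaks.

4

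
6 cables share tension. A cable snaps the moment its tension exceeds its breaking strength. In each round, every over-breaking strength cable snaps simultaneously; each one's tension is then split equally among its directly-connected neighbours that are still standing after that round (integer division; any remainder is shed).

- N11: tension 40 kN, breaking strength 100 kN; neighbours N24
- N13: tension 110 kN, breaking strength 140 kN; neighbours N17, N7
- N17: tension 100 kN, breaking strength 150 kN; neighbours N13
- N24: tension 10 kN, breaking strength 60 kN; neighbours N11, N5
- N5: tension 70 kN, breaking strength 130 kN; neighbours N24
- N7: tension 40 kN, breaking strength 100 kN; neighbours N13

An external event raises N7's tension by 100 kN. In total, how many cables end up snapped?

Round 1 — N7 at 140 > 100. N7 snaps.
  N7 sheds 140 kN to N13: 140 each.
    N13: 110+140 = 250 > 140
Round 2 — N13 snaps.
  N13 sheds 250 kN to N17: 250 each.
    N17: 100+250 = 350 > 150
Round 3 — N17 snaps.
  N17 sheds 350 kN: no online neighbours, lost.
No further breaks.

3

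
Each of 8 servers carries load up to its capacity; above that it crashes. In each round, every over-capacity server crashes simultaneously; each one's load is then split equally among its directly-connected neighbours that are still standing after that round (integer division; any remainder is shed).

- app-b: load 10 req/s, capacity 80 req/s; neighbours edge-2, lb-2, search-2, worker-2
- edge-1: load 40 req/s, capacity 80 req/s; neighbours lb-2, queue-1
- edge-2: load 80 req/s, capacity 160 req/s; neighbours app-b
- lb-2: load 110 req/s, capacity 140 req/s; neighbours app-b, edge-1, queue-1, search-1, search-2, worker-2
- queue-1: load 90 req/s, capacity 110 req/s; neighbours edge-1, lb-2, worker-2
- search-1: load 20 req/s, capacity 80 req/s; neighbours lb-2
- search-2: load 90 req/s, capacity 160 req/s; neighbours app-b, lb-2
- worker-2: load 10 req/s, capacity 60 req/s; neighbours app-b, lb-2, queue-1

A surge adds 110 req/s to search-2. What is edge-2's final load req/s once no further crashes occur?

Round 1 — search-2 at 200 > 160. search-2 crashes.
  search-2 sheds 200 req/s to app-b, lb-2: 100 each.
    app-b: 10+100 = 110 > 80
    lb-2: 110+100 = 210 > 140
Round 2 — app-b, lb-2 crash.
  app-b sheds 110 req/s to edge-2, worker-2: 55 each.
    edge-2: 80+55 = 135 ≤ 160
    worker-2: 10+55 = 65 > 60
  lb-2 sheds 210 req/s to edge-1, queue-1, search-1, worker-2: 52 each (2 lost).
    edge-1: 40+52 = 92 > 80
    queue-1: 90+52 = 142 > 110
    search-1: 20+52 = 72 ≤ 80
    worker-2: 65+52 = 117 > 60
Round 3 — edge-1, queue-1, worker-2 crash.
  edge-1 sheds 92 req/s: no online neighbours, lost.
  queue-1 sheds 142 req/s: no online neighbours, lost.
  worker-2 sheds 117 req/s: no online neighbours, lost.
No further crashes.

135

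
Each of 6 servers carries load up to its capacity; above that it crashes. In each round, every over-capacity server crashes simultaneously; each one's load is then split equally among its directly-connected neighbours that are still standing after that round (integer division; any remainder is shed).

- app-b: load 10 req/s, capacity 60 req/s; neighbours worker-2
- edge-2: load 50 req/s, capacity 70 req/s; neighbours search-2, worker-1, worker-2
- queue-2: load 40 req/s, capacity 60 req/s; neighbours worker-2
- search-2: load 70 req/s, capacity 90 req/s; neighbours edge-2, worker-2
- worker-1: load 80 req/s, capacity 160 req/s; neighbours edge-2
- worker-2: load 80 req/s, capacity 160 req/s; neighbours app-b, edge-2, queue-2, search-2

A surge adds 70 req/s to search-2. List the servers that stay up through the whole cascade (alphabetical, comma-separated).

worker-1

Round 1 — search-2 at 140 > 90. search-2 crashes.
  search-2 sheds 140 req/s to edge-2, worker-2: 70 each.
    edge-2: 50+70 = 120 > 70
    worker-2: 80+70 = 150 ≤ 160
Round 2 — edge-2 crashes.
  edge-2 sheds 120 req/s to worker-1, worker-2: 60 each.
    worker-1: 80+60 = 140 ≤ 160
    worker-2: 150+60 = 210 > 160
Round 3 — worker-2 crashes.
  worker-2 sheds 210 req/s to app-b, queue-2: 105 each.
    app-b: 10+105 = 115 > 60
    queue-2: 40+105 = 145 > 60
Round 4 — app-b, queue-2 crash.
  app-b sheds 115 req/s: no online neighbours, lost.
  queue-2 sheds 145 req/s: no online neighbours, lost.
No further crashes.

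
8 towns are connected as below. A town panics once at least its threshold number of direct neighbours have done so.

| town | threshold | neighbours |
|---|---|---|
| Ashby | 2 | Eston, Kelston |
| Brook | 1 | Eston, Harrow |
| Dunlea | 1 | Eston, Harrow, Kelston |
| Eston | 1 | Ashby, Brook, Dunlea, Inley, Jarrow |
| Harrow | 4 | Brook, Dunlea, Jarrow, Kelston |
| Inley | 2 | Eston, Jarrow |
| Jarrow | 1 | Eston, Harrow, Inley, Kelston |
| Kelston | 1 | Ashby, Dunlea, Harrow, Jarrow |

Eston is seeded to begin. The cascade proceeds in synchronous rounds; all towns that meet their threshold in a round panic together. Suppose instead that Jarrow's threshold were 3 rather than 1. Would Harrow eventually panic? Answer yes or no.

With Jarrow's threshold at 3:
Round 1 — Eston panics (initial).
Round 2 — checking thresholds:
  Ashby: 1 of 2 neighbours < 2, not yet.
  Brook: 1 of 2 neighbours ≥ 1, panics.
  Dunlea: 1 of 3 neighbours ≥ 1, panics.
  Inley: 1 of 2 neighbours < 2, not yet.
  Jarrow: 1 of 4 neighbours < 3, not yet.
Round 3 — checking thresholds:
  Ashby: 1 of 2 neighbours < 2, not yet.
  Harrow: 2 of 4 neighbours < 4, not yet.
  Inley: 1 of 2 neighbours < 2, not yet.
  Jarrow: 1 of 4 neighbours < 3, not yet.
  Kelston: 1 of 4 neighbours ≥ 1, panics.
Round 4 — checking thresholds:
  Ashby: 2 of 2 neighbours ≥ 2, panics.
  Harrow: 3 of 4 neighbours < 4, not yet.
  Inley: 1 of 2 neighbours < 2, not yet.
  Jarrow: 2 of 4 neighbours < 3, not yet.
Round 5 — no new panics; cascade stops.

no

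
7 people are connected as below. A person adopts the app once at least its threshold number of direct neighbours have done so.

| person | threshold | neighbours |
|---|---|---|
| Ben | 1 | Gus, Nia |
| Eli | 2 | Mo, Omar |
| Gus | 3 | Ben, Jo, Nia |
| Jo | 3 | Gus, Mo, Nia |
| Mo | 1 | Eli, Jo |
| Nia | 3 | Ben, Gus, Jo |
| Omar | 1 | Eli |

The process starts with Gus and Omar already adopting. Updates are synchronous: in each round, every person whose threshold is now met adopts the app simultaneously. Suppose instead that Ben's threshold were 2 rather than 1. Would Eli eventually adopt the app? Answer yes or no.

With Ben's threshold at 2:
Round 1 — Gus, Omar adopt the app (initial).
Round 2 — no new adoptions; cascade stops.

no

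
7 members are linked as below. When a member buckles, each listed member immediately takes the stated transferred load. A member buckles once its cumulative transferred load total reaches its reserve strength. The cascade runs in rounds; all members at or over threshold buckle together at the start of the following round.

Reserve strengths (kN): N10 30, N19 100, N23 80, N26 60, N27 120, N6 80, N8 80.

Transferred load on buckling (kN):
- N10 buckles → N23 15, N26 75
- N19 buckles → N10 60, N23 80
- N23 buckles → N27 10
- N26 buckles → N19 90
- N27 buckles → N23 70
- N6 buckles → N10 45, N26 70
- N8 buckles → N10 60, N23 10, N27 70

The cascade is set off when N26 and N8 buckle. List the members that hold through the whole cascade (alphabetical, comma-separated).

N19, N23, N27, N6

Round 1 — N26, N8 buckle (initial).
  N10: +60 → 60 ≥ 30
  N19: +90 → 90 < 100
  N23: +10 → 10 < 80
  N27: +70 → 70 < 120
Round 2 — N10 buckles.
  N23: +15 → 25 < 80
No further bucklings.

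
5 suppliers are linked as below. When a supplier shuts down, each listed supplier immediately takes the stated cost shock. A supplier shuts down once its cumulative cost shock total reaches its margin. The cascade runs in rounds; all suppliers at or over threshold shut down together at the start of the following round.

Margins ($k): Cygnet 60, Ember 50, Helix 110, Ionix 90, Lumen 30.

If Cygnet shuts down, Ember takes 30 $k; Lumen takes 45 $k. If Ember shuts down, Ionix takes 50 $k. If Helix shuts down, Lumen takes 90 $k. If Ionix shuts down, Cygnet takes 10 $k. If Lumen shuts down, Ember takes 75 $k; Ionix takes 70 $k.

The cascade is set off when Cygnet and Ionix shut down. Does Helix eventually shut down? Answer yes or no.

Round 1 — Cygnet, Ionix shut down (initial).
  Ember: +30 → 30 < 50
  Lumen: +45 → 45 ≥ 30
Round 2 — Lumen shuts down.
  Ember: +75 → 105 ≥ 50
Round 3 — Ember shuts down.
No further shutdowns.

no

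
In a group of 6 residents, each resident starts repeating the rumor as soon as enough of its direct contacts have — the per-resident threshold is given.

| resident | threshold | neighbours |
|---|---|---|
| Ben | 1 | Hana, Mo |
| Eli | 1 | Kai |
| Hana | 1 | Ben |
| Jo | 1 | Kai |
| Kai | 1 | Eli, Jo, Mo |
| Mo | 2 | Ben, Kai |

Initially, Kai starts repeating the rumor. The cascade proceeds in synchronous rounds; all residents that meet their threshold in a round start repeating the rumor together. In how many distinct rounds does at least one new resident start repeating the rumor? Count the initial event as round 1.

Round 1 — Kai starts repeating the rumor (initial).
Round 2 — checking thresholds:
  Eli: 1 of 1 neighbours ≥ 1, starts repeating the rumor.
  Jo: 1 of 1 neighbours ≥ 1, starts repeating the rumor.
  Mo: 1 of 2 neighbours < 2, not yet.
Round 3 — no new spreads; cascade stops.

2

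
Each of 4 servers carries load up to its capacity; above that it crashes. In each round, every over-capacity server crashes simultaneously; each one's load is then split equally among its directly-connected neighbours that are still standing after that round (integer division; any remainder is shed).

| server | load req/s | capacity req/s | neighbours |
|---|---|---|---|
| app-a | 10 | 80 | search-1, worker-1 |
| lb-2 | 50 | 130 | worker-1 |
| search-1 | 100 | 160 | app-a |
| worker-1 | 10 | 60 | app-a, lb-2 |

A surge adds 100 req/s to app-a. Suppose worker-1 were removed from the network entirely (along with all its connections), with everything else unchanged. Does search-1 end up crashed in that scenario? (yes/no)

With worker-1 removed:
Round 1 — app-a at 110 > 80. app-a crashes.
  app-a sheds 110 req/s to search-1: 110 each.
    search-1: 100+110 = 210 > 160
Round 2 — search-1 crashes.
  search-1 sheds 210 req/s: no online neighbours, lost.
No further crashes.

yes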